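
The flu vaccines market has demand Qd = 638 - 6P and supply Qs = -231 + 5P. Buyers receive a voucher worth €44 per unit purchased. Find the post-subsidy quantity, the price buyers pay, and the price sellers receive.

Pre-subsidy: 638 - 6P = -231 + 5P gives P* = 79, Q* = 164.
With the rebate, buyers effectively pay Pb = Ps − 44, where Ps is the price sellers receive.
Demand in terms of Ps becomes Qd = 638 − 6(Ps − 44) = 902 - 6Ps. Setting this equal to supply: 902 - 6Ps = -231 + 5Ps, so Ps = 103.
Buyers pay Pb = 103 − 44 = 59; Q' = -231 + 5·103 = 284.

Q' = 284; buyers pay €59; sellers receive €103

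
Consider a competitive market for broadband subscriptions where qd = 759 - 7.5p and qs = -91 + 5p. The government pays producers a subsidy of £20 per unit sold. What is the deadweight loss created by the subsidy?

Deadweight loss = £600

Pre-subsidy: 759 - 7.5p = -91 + 5p gives p* = 68, q* = 249.
With the subsidy, sellers receive ps = pb + 20 for each unit, where pb is the price buyers pay.
Supply in terms of pb becomes qs = -91 + 5(pb + 20) = 9 + 5pb. Setting this equal to demand: 759 - 7.5pb = 9 + 5pb, so pb = 60.
Sellers receive ps = 60 + 20 = 80; q' = 759 − 7.5·60 = 309.
The subsidy expands output by 309 − 249 = 60 past the efficient level; on those units the gap between marginal cost and willingness to pay runs from 0 up to 20.
DWL = ½ × 20 × 60 = 600.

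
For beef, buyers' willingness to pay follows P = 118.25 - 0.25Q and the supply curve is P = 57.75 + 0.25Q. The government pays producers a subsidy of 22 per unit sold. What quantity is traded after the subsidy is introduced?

Pre-subsidy: 118.25 - 0.25Q = 57.75 + 0.25Q gives Q* = 121 and P* = 88.
With the subsidy, sellers receive Ps = Pb + 22 for each unit, where Pb is the price buyers pay.
On the curves, Pb = 118.25 - 0.25Q and Ps = 57.75 + 0.25Q; the wedge Ps − Pb = 22 gives 57.75 + 0.25Q − (118.25 - 0.25Q) = 22, so Q' = 165.
Then Pb = 118.25 − 0.25·165 = 77 and Ps = 57.75 + 0.25·165 = 99.

Q' = 165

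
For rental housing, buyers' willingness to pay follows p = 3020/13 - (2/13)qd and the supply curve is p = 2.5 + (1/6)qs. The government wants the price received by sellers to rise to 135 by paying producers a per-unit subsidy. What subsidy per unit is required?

At a seller price of 135, quantity supplied is -15 + 6·135 = 795.
Buyers absorb 795 only when they pay pb = 3020/13 − (2/13)·795 = 110.
s = ps − pb = 135 − 110 = 25.

Required subsidy s = 25 per unit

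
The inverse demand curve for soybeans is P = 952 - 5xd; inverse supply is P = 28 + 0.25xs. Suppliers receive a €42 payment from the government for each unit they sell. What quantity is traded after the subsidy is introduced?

Pre-subsidy: 952 - 5x = 28 + 0.25x gives x* = 176 and P* = 72.
With the subsidy, sellers receive Ps = Pb + 42 for each unit, where Pb is the price buyers pay.
On the curves, Pb = 952 - 5x and Ps = 28 + 0.25x; the wedge Ps − Pb = 42 gives 28 + 0.25x − (952 - 5x) = 42, so x' = 184.
Then Pb = 952 − 5·184 = 32 and Ps = 28 + 0.25·184 = 74.

x' = 184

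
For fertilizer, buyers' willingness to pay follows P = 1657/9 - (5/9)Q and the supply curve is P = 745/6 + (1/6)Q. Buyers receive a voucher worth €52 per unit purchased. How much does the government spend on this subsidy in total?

Pre-subsidy: 1657/9 - (5/9)Q = 745/6 + (1/6)Q gives Q* = 83 and P* = 138.
With the rebate, buyers effectively pay Pb = Ps − 52, where Ps is the price sellers receive.
On the curves, Pb = 1657/9 - (5/9)Q and Ps = 745/6 + (1/6)Q; the wedge Ps − Pb = 52 gives 745/6 + (1/6)Q − (1657/9 - (5/9)Q) = 52, so Q' = 155.
Then Pb = 1657/9 − (5/9)·155 = 98 and Ps = 745/6 + (1/6)·155 = 150.
Government outlay = subsidy × quantity = 52 × 155 = 8060.

Government cost = €8060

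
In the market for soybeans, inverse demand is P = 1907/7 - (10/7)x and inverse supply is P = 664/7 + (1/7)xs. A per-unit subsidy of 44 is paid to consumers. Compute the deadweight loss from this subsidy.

Pre-subsidy: 1907/7 - (10/7)x = 664/7 + (1/7)x gives x* = 113 and P* = 111.
With the rebate, buyers effectively pay Pb = Ps − 44, where Ps is the price sellers receive.
On the curves, Pb = 1907/7 - (10/7)x and Ps = 664/7 + (1/7)x; the wedge Ps − Pb = 44 gives 664/7 + (1/7)x − (1907/7 - (10/7)x) = 44, so x' = 141.
Then Pb = 1907/7 − (10/7)·141 = 71 and Ps = 664/7 + (1/7)·141 = 115.
The subsidy expands output by 141 − 113 = 28 past the efficient level; on those units the gap between marginal cost and willingness to pay runs from 0 up to 44.
DWL = ½ × 44 × 28 = 616.

Deadweight loss = 616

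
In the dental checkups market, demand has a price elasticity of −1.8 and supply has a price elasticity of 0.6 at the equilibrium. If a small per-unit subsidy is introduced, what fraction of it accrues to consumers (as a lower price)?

For a small subsidy around the equilibrium, the benefit split depends on the relative slopes, which at a point are proportional to the elasticities.
Buyer share = εs/(εs + |εd|) = 0.6/(0.6 + 1.8) = 0.25; seller share = |εd|/(εs + |εd|) = 0.75.

Consumer share = 0.25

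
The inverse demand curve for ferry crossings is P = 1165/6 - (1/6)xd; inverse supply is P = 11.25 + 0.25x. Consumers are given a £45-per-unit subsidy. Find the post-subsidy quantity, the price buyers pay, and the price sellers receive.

Pre-subsidy: 1165/6 - (1/6)x = 11.25 + 0.25x gives x* = 439 and P* = 121.
With the rebate, buyers effectively pay Pb = Ps − 45, where Ps is the price sellers receive.
On the curves, Pb = 1165/6 - (1/6)x and Ps = 11.25 + 0.25x; the wedge Ps − Pb = 45 gives 11.25 + 0.25x − (1165/6 - (1/6)x) = 45, so x' = 547.
Then Pb = 1165/6 − (1/6)·547 = 103 and Ps = 11.25 + 0.25·547 = 148.

x' = 547; buyers pay £103; sellers receive £148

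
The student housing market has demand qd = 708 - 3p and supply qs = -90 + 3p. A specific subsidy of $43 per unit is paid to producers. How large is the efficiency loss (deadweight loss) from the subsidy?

Deadweight loss = $1386.75

Pre-subsidy: 708 - 3p = -90 + 3p gives p* = 133, q* = 309.
With the subsidy, sellers receive ps = pb + 43 for each unit, where pb is the price buyers pay.
Supply in terms of pb becomes qs = -90 + 3(pb + 43) = 39 + 3pb. Setting this equal to demand: 708 - 3pb = 39 + 3pb, so pb = 111.5.
Sellers receive ps = 111.5 + 43 = 154.5; q' = 708 − 3·111.5 = 373.5.
The subsidy expands output by 373.5 − 309 = 64.5 past the efficient level; on those units the gap between marginal cost and willingness to pay runs from 0 up to 43.
DWL = ½ × 43 × 64.5 = 1386.75.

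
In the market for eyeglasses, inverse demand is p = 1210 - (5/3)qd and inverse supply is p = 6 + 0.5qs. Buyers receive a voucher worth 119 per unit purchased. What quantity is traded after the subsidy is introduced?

q' = 7938/13

Pre-subsidy: 1210 - (5/3)q = 6 + 0.5q gives q* = 7224/13 and p* = 3690/13.
With the rebate, buyers effectively pay pb = ps − 119, where ps is the price sellers receive.
On the curves, pb = 1210 - (5/3)q and ps = 6 + 0.5q; the wedge ps − pb = 119 gives 6 + 0.5q − (1210 - (5/3)q) = 119, so q' = 7938/13.
Then pb = 1210 − (5/3)·(7938/13) = 2500/13 and ps = 6 + 0.5·(7938/13) = 4047/13.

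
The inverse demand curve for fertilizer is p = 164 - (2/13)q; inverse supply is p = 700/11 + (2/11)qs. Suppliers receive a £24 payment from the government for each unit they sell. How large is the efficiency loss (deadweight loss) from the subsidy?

Deadweight loss = £858

Pre-subsidy: 164 - (2/13)q = 700/11 + (2/11)q gives q* = 299 and p* = 118.
With the subsidy, sellers receive ps = pb + 24 for each unit, where pb is the price buyers pay.
On the curves, pb = 164 - (2/13)q and ps = 700/11 + (2/11)q; the wedge ps − pb = 24 gives 700/11 + (2/11)q − (164 - (2/13)q) = 24, so q' = 370.5.
Then pb = 164 − (2/13)·370.5 = 107 and ps = 700/11 + (2/11)·370.5 = 131.
The subsidy expands output by 370.5 − 299 = 71.5 past the efficient level; on those units the gap between marginal cost and willingness to pay runs from 0 up to 24.
DWL = ½ × 24 × 71.5 = 858.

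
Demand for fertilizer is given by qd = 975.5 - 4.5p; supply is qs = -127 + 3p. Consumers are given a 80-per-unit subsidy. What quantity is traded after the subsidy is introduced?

q' = 458

Pre-subsidy: 975.5 - 4.5p = -127 + 3p gives p* = 147, q* = 314.
With the rebate, buyers effectively pay pb = ps − 80, where ps is the price sellers receive.
Demand in terms of ps becomes qd = 975.5 − 4.5(ps − 80) = 1335.5 - 4.5ps. Setting this equal to supply: 1335.5 - 4.5ps = -127 + 3ps, so ps = 195.
Buyers pay pb = 195 − 80 = 115; q' = -127 + 3·195 = 458.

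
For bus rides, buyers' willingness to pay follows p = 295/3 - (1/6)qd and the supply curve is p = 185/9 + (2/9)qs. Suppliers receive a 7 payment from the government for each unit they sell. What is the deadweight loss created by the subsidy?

Pre-subsidy: 295/3 - (1/6)q = 185/9 + (2/9)q gives q* = 200 and p* = 65.
With the subsidy, sellers receive ps = pb + 7 for each unit, where pb is the price buyers pay.
On the curves, pb = 295/3 - (1/6)q and ps = 185/9 + (2/9)q; the wedge ps − pb = 7 gives 185/9 + (2/9)q − (295/3 - (1/6)q) = 7, so q' = 218.
Then pb = 295/3 − (1/6)·218 = 62 and ps = 185/9 + (2/9)·218 = 69.
The subsidy expands output by 218 − 200 = 18 past the efficient level; on those units the gap between marginal cost and willingness to pay runs from 0 up to 7.
DWL = ½ × 7 × 18 = 63.

Deadweight loss = 63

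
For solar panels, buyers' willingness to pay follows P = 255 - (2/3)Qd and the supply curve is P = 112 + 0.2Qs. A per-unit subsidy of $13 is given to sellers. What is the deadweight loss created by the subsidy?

Deadweight loss = $97.5

Pre-subsidy: 255 - (2/3)Q = 112 + 0.2Q gives Q* = 165 and P* = 145.
With the subsidy, sellers receive Ps = Pb + 13 for each unit, where Pb is the price buyers pay.
On the curves, Pb = 255 - (2/3)Q and Ps = 112 + 0.2Q; the wedge Ps − Pb = 13 gives 112 + 0.2Q − (255 - (2/3)Q) = 13, so Q' = 180.
Then Pb = 255 − (2/3)·180 = 135 and Ps = 112 + 0.2·180 = 148.
The subsidy expands output by 180 − 165 = 15 past the efficient level; on those units the gap between marginal cost and willingness to pay runs from 0 up to 13.
DWL = ½ × 13 × 15 = 97.5.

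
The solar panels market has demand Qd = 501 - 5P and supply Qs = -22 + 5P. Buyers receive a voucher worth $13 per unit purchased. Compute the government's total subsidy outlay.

Government cost = $3536

Pre-subsidy: 501 - 5P = -22 + 5P gives P* = 52.3, Q* = 239.5.
With the rebate, buyers effectively pay Pb = Ps − 13, where Ps is the price sellers receive.
Demand in terms of Ps becomes Qd = 501 − 5(Ps − 13) = 566 - 5Ps. Setting this equal to supply: 566 - 5Ps = -22 + 5Ps, so Ps = 58.8.
Buyers pay Pb = 58.8 − 13 = 45.8; Q' = -22 + 5·58.8 = 272.
Government outlay = subsidy × quantity = 13 × 272 = 3536.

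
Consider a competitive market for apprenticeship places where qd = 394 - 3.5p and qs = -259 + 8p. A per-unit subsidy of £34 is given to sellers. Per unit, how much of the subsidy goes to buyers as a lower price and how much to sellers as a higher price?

Pre-subsidy: 394 - 3.5p = -259 + 8p gives p* = 1306/23, q* = 4491/23.
With the subsidy, sellers receive ps = pb + 34 for each unit, where pb is the price buyers pay.
Supply in terms of pb becomes qs = -259 + 8(pb + 34) = 13 + 8pb. Setting this equal to demand: 394 - 3.5pb = 13 + 8pb, so pb = 762/23.
Sellers receive ps = 762/23 + 34 = 1544/23; q' = 394 − 3.5·(762/23) = 6395/23.
Buyers' price falls by p* − pb = 1306/23 − 762/23 = 544/23; sellers' price rises by ps − p* = 1544/23 − 1306/23 = 238/23.

Buyers gain 544/23 per unit; sellers gain 238/23 per unit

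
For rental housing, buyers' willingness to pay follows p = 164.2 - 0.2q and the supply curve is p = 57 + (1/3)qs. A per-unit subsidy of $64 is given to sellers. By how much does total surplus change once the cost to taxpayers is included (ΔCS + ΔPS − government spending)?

Pre-subsidy: 164.2 - 0.2q = 57 + (1/3)q gives q* = 201 and p* = 124.
With the subsidy, sellers receive ps = pb + 64 for each unit, where pb is the price buyers pay.
On the curves, pb = 164.2 - 0.2q and ps = 57 + (1/3)q; the wedge ps − pb = 64 gives 57 + (1/3)q − (164.2 - 0.2q) = 64, so q' = 321.
Then pb = 164.2 − 0.2·321 = 100 and ps = 57 + (1/3)·321 = 164.
ΔCS = ½(201 + 321)(124 − 100) = 6264; ΔPS = ½(201 + 321)(164 − 124) = 10440.
Government spending = 64 × 321 = 20544.
Net change = 6264 + 10440 − 20544 = -3840. The loss equals the DWL triangle ½·64·120.

Net change in total surplus = -$3840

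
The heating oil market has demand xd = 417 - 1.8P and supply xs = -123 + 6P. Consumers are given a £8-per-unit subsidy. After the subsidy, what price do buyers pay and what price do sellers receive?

Pre-subsidy: 417 - 1.8P = -123 + 6P gives P* = 900/13, x* = 3801/13.
With the rebate, buyers effectively pay Pb = Ps − 8, where Ps is the price sellers receive.
Demand in terms of Ps becomes xd = 417 − 1.8(Ps − 8) = 431.4 - 1.8Ps. Setting this equal to supply: 431.4 - 1.8Ps = -123 + 6Ps, so Ps = 924/13.
Buyers pay Pb = 924/13 − 8 = 820/13; x' = -123 + 6·(924/13) = 3945/13.

Buyers pay 820/13; sellers receive 924/13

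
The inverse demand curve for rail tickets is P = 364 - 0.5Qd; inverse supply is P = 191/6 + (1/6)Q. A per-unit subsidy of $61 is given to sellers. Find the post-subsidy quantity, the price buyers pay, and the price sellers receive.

Q' = 589.75; buyers pay $69.125; sellers receive $130.125

Pre-subsidy: 364 - 0.5Q = 191/6 + (1/6)Q gives Q* = 498.25 and P* = 114.875.
With the subsidy, sellers receive Ps = Pb + 61 for each unit, where Pb is the price buyers pay.
On the curves, Pb = 364 - 0.5Q and Ps = 191/6 + (1/6)Q; the wedge Ps − Pb = 61 gives 191/6 + (1/6)Q − (364 - 0.5Q) = 61, so Q' = 589.75.
Then Pb = 364 − 0.5·589.75 = 69.125 and Ps = 191/6 + (1/6)·589.75 = 130.125.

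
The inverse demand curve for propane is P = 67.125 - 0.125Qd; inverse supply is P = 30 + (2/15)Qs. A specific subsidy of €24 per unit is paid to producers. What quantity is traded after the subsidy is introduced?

Pre-subsidy: 67.125 - 0.125Q = 30 + (2/15)Q gives Q* = 4455/31 and P* = 1524/31.
With the subsidy, sellers receive Ps = Pb + 24 for each unit, where Pb is the price buyers pay.
On the curves, Pb = 67.125 - 0.125Q and Ps = 30 + (2/15)Q; the wedge Ps − Pb = 24 gives 30 + (2/15)Q − (67.125 - 0.125Q) = 24, so Q' = 7335/31.
Then Pb = 67.125 − 0.125·(7335/31) = 1164/31 and Ps = 30 + (2/15)·(7335/31) = 1908/31.

Q' = 7335/31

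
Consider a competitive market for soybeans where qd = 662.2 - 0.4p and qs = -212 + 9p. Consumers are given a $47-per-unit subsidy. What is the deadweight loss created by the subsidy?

Pre-subsidy: 662.2 - 0.4p = -212 + 9p gives p* = 93, q* = 625.
With the rebate, buyers effectively pay pb = ps − 47, where ps is the price sellers receive.
Demand in terms of ps becomes qd = 662.2 − 0.4(ps − 47) = 681 - 0.4ps. Setting this equal to supply: 681 - 0.4ps = -212 + 9ps, so ps = 95.
Buyers pay pb = 95 − 47 = 48; q' = -212 + 9·95 = 643.
The subsidy expands output by 643 − 625 = 18 past the efficient level; on those units the gap between marginal cost and willingness to pay runs from 0 up to 47.
DWL = ½ × 47 × 18 = 423.

Deadweight loss = $423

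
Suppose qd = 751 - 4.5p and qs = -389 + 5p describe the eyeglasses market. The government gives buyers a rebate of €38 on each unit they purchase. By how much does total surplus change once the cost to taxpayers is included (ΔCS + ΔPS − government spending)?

Pre-subsidy: 751 - 4.5p = -389 + 5p gives p* = 120, q* = 211.
With the rebate, buyers effectively pay pb = ps − 38, where ps is the price sellers receive.
Demand in terms of ps becomes qd = 751 − 4.5(ps − 38) = 922 - 4.5ps. Setting this equal to supply: 922 - 4.5ps = -389 + 5ps, so ps = 138.
Buyers pay pb = 138 − 38 = 100; q' = -389 + 5·138 = 301.
ΔCS = ½(211 + 301)(120 − 100) = 5120; ΔPS = ½(211 + 301)(138 − 120) = 4608.
Government spending = 38 × 301 = 11438.
Net change = 5120 + 4608 − 11438 = -1710. The loss equals the DWL triangle ½·38·90.

Net change in total surplus = -€1710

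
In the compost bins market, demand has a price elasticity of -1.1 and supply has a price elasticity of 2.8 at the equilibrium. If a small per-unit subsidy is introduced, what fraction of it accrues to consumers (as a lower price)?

Consumer share = 28/39

For a small subsidy around the equilibrium, the benefit split depends on the relative slopes, which at a point are proportional to the elasticities.
Buyer share = εs/(εs + |εd|) = 2.8/(2.8 + 1.1) = 28/39; seller share = |εd|/(εs + |εd|) = 11/39.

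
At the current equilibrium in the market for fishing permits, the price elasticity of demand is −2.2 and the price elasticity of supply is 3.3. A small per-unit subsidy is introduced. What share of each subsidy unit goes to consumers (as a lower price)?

Consumer share = 0.6

For a small subsidy around the equilibrium, the benefit split depends on the relative slopes, which at a point are proportional to the elasticities.
Buyer share = εs/(εs + |εd|) = 3.3/(3.3 + 2.2) = 0.6; seller share = |εd|/(εs + |εd|) = 0.4.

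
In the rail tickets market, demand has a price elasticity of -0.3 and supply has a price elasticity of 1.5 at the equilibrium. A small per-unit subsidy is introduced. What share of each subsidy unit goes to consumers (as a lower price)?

Consumer share = 5/6

For a small subsidy around the equilibrium, the benefit split depends on the relative slopes, which at a point are proportional to the elasticities.
Buyer share = εs/(εs + |εd|) = 1.5/(1.5 + 0.3) = 5/6; seller share = |εd|/(εs + |εd|) = 1/6.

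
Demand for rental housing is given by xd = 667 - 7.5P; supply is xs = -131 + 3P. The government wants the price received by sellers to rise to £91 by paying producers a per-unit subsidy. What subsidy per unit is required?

At a seller price of 91, quantity supplied is -131 + 3·91 = 142.
Buyers absorb 142 only when they pay Pb with 667 − 7.5·Pb = 142, i.e. Pb = 70.
s = Ps − Pb = 91 − 70 = 21.

Required subsidy s = £21 per unit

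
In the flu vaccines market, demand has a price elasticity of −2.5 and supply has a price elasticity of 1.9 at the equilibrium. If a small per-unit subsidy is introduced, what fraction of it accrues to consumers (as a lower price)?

For a small subsidy around the equilibrium, the benefit split depends on the relative slopes, which at a point are proportional to the elasticities.
Buyer share = εs/(εs + |εd|) = 1.9/(1.9 + 2.5) = 19/44; seller share = |εd|/(εs + |εd|) = 25/44.

Consumer share = 19/44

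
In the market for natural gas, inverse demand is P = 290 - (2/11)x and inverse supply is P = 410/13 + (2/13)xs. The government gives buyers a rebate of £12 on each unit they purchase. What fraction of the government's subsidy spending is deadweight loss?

Pre-subsidy: 290 - (2/11)x = 410/13 + (2/13)x gives x* = 770 and P* = 150.
With the rebate, buyers effectively pay Pb = Ps − 12, where Ps is the price sellers receive.
On the curves, Pb = 290 - (2/11)x and Ps = 410/13 + (2/13)x; the wedge Ps − Pb = 12 gives 410/13 + (2/13)x − (290 - (2/11)x) = 12, so x' = 805.75.
Then Pb = 290 − (2/11)·805.75 = 143.5 and Ps = 410/13 + (2/13)·805.75 = 155.5.
ΔCS = ½(770 + 805.75)(150 − 143.5) = 5121.1875; ΔPS = ½(770 + 805.75)(155.5 − 150) = 4333.3125.
Government spending = 12 × 805.75 = 9669.
DWL = ½ × 12 × (805.75 − 770) = 214.5; fraction = 214.5 / 9669 = 13/586.

DWL / government spending = 13/586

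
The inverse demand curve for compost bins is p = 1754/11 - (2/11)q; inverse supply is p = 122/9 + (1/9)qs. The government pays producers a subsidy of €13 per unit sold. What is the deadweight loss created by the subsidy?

Deadweight loss = 16731/58

Pre-subsidy: 1754/11 - (2/11)q = 122/9 + (1/9)q gives q* = 14444/29 and p* = 1998/29.
With the subsidy, sellers receive ps = pb + 13 for each unit, where pb is the price buyers pay.
On the curves, pb = 1754/11 - (2/11)q and ps = 122/9 + (1/9)q; the wedge ps − pb = 13 gives 122/9 + (1/9)q − (1754/11 - (2/11)q) = 13, so q' = 15731/29.
Then pb = 1754/11 − (2/11)·(15731/29) = 1764/29 and ps = 122/9 + (1/9)·(15731/29) = 2141/29.
The subsidy expands output by 15731/29 − 14444/29 = 1287/29 past the efficient level; on those units the gap between marginal cost and willingness to pay runs from 0 up to 13.
DWL = ½ × 13 × 1287/29 = 16731/58.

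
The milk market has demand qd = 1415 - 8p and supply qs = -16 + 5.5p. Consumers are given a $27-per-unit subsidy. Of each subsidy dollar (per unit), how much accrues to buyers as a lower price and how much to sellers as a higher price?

Buyers gain $11 per unit; sellers gain $16 per unit

Pre-subsidy: 1415 - 8p = -16 + 5.5p gives p* = 106, q* = 567.
With the rebate, buyers effectively pay pb = ps − 27, where ps is the price sellers receive.
Demand in terms of ps becomes qd = 1415 − 8(ps − 27) = 1631 - 8ps. Setting this equal to supply: 1631 - 8ps = -16 + 5.5ps, so ps = 122.
Buyers pay pb = 122 − 27 = 95; q' = -16 + 5.5·122 = 655.
Buyers' price falls by p* − pb = 106 − 95 = 11; sellers' price rises by ps − p* = 122 − 106 = 16.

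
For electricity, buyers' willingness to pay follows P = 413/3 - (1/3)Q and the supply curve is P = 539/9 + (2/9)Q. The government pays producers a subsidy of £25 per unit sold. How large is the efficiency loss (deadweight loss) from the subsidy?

Deadweight loss = £562.5

Pre-subsidy: 413/3 - (1/3)Q = 539/9 + (2/9)Q gives Q* = 140 and P* = 91.
With the subsidy, sellers receive Ps = Pb + 25 for each unit, where Pb is the price buyers pay.
On the curves, Pb = 413/3 - (1/3)Q and Ps = 539/9 + (2/9)Q; the wedge Ps − Pb = 25 gives 539/9 + (2/9)Q − (413/3 - (1/3)Q) = 25, so Q' = 185.
Then Pb = 413/3 − (1/3)·185 = 76 and Ps = 539/9 + (2/9)·185 = 101.
The subsidy expands output by 185 − 140 = 45 past the efficient level; on those units the gap between marginal cost and willingness to pay runs from 0 up to 25.
DWL = ½ × 25 × 45 = 562.5.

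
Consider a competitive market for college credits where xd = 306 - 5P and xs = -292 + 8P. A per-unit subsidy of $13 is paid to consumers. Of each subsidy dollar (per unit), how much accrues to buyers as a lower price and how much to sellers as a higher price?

Pre-subsidy: 306 - 5P = -292 + 8P gives P* = 46, x* = 76.
With the rebate, buyers effectively pay Pb = Ps − 13, where Ps is the price sellers receive.
Demand in terms of Ps becomes xd = 306 − 5(Ps − 13) = 371 - 5Ps. Setting this equal to supply: 371 - 5Ps = -292 + 8Ps, so Ps = 51.
Buyers pay Pb = 51 − 13 = 38; x' = -292 + 8·51 = 116.
Buyers' price falls by P* − Pb = 46 − 38 = 8; sellers' price rises by Ps − P* = 51 − 46 = 5.

Buyers gain $8 per unit; sellers gain $5 per unit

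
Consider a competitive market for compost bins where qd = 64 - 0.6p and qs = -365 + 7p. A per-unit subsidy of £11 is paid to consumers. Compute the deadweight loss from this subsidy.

Pre-subsidy: 64 - 0.6p = -365 + 7p gives p* = 2145/38, q* = 1145/38.
With the rebate, buyers effectively pay pb = ps − 11, where ps is the price sellers receive.
Demand in terms of ps becomes qd = 64 − 0.6(ps − 11) = 70.6 - 0.6ps. Setting this equal to supply: 70.6 - 0.6ps = -365 + 7ps, so ps = 1089/19.
Buyers pay pb = 1089/19 − 11 = 880/19; q' = -365 + 7·(1089/19) = 688/19.
The subsidy expands output by 688/19 − 1145/38 = 231/38 past the efficient level; on those units the gap between marginal cost and willingness to pay runs from 0 up to 11.
DWL = ½ × 11 × 231/38 = 2541/76.

Deadweight loss = 2541/76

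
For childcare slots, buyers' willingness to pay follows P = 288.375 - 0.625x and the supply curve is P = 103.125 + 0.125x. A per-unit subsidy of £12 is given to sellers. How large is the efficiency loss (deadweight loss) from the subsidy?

Pre-subsidy: 288.375 - 0.625x = 103.125 + 0.125x gives x* = 247 and P* = 134.
With the subsidy, sellers receive Ps = Pb + 12 for each unit, where Pb is the price buyers pay.
On the curves, Pb = 288.375 - 0.625x and Ps = 103.125 + 0.125x; the wedge Ps − Pb = 12 gives 103.125 + 0.125x − (288.375 - 0.625x) = 12, so x' = 263.
Then Pb = 288.375 − 0.625·263 = 124 and Ps = 103.125 + 0.125·263 = 136.
The subsidy expands output by 263 − 247 = 16 past the efficient level; on those units the gap between marginal cost and willingness to pay runs from 0 up to 12.
DWL = ½ × 12 × 16 = 96.

Deadweight loss = £96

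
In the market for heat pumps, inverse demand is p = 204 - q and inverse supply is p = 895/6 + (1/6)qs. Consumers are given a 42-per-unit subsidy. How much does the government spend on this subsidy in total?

Pre-subsidy: 204 - q = 895/6 + (1/6)q gives q* = 47 and p* = 157.
With the rebate, buyers effectively pay pb = ps − 42, where ps is the price sellers receive.
On the curves, pb = 204 - q and ps = 895/6 + (1/6)q; the wedge ps − pb = 42 gives 895/6 + (1/6)q − (204 - q) = 42, so q' = 83.
Then pb = 204 − 1·83 = 121 and ps = 895/6 + (1/6)·83 = 163.
Government outlay = subsidy × quantity = 42 × 83 = 3486.

Government cost = 3486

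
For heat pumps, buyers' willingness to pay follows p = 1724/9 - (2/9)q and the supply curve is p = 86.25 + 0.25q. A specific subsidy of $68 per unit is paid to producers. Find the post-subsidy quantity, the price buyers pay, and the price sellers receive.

Pre-subsidy: 1724/9 - (2/9)q = 86.25 + 0.25q gives q* = 223 and p* = 142.
With the subsidy, sellers receive ps = pb + 68 for each unit, where pb is the price buyers pay.
On the curves, pb = 1724/9 - (2/9)q and ps = 86.25 + 0.25q; the wedge ps − pb = 68 gives 86.25 + 0.25q − (1724/9 - (2/9)q) = 68, so q' = 367.
Then pb = 1724/9 − (2/9)·367 = 110 and ps = 86.25 + 0.25·367 = 178.

q' = 367; buyers pay $110; sellers receive $178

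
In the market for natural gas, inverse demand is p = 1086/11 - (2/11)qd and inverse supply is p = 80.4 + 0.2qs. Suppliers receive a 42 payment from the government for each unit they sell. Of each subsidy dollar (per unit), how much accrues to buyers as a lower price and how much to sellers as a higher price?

Buyers gain 20 per unit; sellers gain 22 per unit

Pre-subsidy: 1086/11 - (2/11)q = 80.4 + 0.2q gives q* = 48 and p* = 90.
With the subsidy, sellers receive ps = pb + 42 for each unit, where pb is the price buyers pay.
On the curves, pb = 1086/11 - (2/11)q and ps = 80.4 + 0.2q; the wedge ps − pb = 42 gives 80.4 + 0.2q − (1086/11 - (2/11)q) = 42, so q' = 158.
Then pb = 1086/11 − (2/11)·158 = 70 and ps = 80.4 + 0.2·158 = 112.
Buyers' price falls by p* − pb = 90 − 70 = 20; sellers' price rises by ps − p* = 112 − 90 = 22.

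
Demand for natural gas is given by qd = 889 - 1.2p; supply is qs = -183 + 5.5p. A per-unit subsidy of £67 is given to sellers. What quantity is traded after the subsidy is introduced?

Pre-subsidy: 889 - 1.2p = -183 + 5.5p gives p* = 160, q* = 697.
With the subsidy, sellers receive ps = pb + 67 for each unit, where pb is the price buyers pay.
Supply in terms of pb becomes qs = -183 + 5.5(pb + 67) = 185.5 + 5.5pb. Setting this equal to demand: 889 - 1.2pb = 185.5 + 5.5pb, so pb = 105.
Sellers receive ps = 105 + 67 = 172; q' = 889 − 1.2·105 = 763.

q' = 763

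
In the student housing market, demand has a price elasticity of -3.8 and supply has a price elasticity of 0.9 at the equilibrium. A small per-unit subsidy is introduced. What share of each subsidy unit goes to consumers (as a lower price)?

For a small subsidy around the equilibrium, the benefit split depends on the relative slopes, which at a point are proportional to the elasticities.
Buyer share = εs/(εs + |εd|) = 0.9/(0.9 + 3.8) = 9/47; seller share = |εd|/(εs + |εd|) = 38/47.

Consumer share = 9/47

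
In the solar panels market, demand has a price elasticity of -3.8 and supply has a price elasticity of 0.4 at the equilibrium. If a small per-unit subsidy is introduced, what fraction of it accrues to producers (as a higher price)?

Producer share = 19/21

For a small subsidy around the equilibrium, the benefit split depends on the relative slopes, which at a point are proportional to the elasticities.
Buyer share = εs/(εs + |εd|) = 0.4/(0.4 + 3.8) = 2/21; seller share = |εd|/(εs + |εd|) = 19/21.
So producers capture 19/21 of the subsidy.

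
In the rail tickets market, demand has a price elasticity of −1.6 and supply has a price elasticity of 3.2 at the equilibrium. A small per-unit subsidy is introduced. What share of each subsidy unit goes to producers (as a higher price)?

Producer share = 1/3

For a small subsidy around the equilibrium, the benefit split depends on the relative slopes, which at a point are proportional to the elasticities.
Buyer share = εs/(εs + |εd|) = 3.2/(3.2 + 1.6) = 2/3; seller share = |εd|/(εs + |εd|) = 1/3.
So producers capture 1/3 of the subsidy.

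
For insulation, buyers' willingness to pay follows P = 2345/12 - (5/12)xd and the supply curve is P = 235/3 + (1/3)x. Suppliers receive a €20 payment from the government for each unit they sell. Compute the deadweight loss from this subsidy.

Deadweight loss = 800/3

Pre-subsidy: 2345/12 - (5/12)x = 235/3 + (1/3)x gives x* = 1405/9 and P* = 3520/27.
With the subsidy, sellers receive Ps = Pb + 20 for each unit, where Pb is the price buyers pay.
On the curves, Pb = 2345/12 - (5/12)x and Ps = 235/3 + (1/3)x; the wedge Ps − Pb = 20 gives 235/3 + (1/3)x − (2345/12 - (5/12)x) = 20, so x' = 1645/9.
Then Pb = 2345/12 − (5/12)·(1645/9) = 3220/27 and Ps = 235/3 + (1/3)·(1645/9) = 3760/27.
The subsidy expands output by 1645/9 − 1405/9 = 80/3 past the efficient level; on those units the gap between marginal cost and willingness to pay runs from 0 up to 20.
DWL = ½ × 20 × 80/3 = 800/3.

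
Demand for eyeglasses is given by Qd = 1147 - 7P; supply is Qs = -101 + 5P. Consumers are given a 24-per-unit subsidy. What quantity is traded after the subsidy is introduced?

Pre-subsidy: 1147 - 7P = -101 + 5P gives P* = 104, Q* = 419.
With the rebate, buyers effectively pay Pb = Ps − 24, where Ps is the price sellers receive.
Demand in terms of Ps becomes Qd = 1147 − 7(Ps − 24) = 1315 - 7Ps. Setting this equal to supply: 1315 - 7Ps = -101 + 5Ps, so Ps = 118.
Buyers pay Pb = 118 − 24 = 94; Q' = -101 + 5·118 = 489.

Q' = 489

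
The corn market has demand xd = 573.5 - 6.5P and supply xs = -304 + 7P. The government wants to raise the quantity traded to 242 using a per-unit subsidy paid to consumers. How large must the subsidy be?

At x = 242, invert demand for the buyer price: Pb = (573.5 − 242)/6.5 = 51; invert supply for the seller price: Ps = (242 − (-304))/7 = 78.
The subsidy must fill the gap: s = Ps − Pb = 78 − 51 = 27.

Required subsidy s = 27 per unit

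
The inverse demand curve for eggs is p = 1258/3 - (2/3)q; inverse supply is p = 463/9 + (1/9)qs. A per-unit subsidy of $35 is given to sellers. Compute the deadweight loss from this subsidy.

Deadweight loss = $787.5

Pre-subsidy: 1258/3 - (2/3)q = 463/9 + (1/9)q gives q* = 473 and p* = 104.
With the subsidy, sellers receive ps = pb + 35 for each unit, where pb is the price buyers pay.
On the curves, pb = 1258/3 - (2/3)q and ps = 463/9 + (1/9)q; the wedge ps − pb = 35 gives 463/9 + (1/9)q − (1258/3 - (2/3)q) = 35, so q' = 518.
Then pb = 1258/3 − (2/3)·518 = 74 and ps = 463/9 + (1/9)·518 = 109.
The subsidy expands output by 518 − 473 = 45 past the efficient level; on those units the gap between marginal cost and willingness to pay runs from 0 up to 35.
DWL = ½ × 35 × 45 = 787.5.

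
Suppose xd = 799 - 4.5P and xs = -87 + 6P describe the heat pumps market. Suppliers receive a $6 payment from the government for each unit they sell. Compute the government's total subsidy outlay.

Government cost = 18258/7

Pre-subsidy: 799 - 4.5P = -87 + 6P gives P* = 1772/21, x* = 2935/7.
With the subsidy, sellers receive Ps = Pb + 6 for each unit, where Pb is the price buyers pay.
Supply in terms of Pb becomes xs = -87 + 6(Pb + 6) = -51 + 6Pb. Setting this equal to demand: 799 - 4.5Pb = -51 + 6Pb, so Pb = 1700/21.
Sellers receive Ps = 1700/21 + 6 = 1826/21; x' = 799 − 4.5·(1700/21) = 3043/7.
Government outlay = subsidy × quantity = 6 × 3043/7 = 18258/7.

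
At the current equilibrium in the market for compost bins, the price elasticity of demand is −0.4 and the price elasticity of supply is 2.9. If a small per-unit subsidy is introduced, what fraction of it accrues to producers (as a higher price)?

Producer share = 4/33

For a small subsidy around the equilibrium, the benefit split depends on the relative slopes, which at a point are proportional to the elasticities.
Buyer share = εs/(εs + |εd|) = 2.9/(2.9 + 0.4) = 29/33; seller share = |εd|/(εs + |εd|) = 4/33.
So producers capture 4/33 of the subsidy.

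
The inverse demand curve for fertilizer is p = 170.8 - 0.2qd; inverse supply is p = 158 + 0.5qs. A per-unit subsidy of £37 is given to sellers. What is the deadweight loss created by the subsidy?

Deadweight loss = 6845/7

Pre-subsidy: 170.8 - 0.2q = 158 + 0.5q gives q* = 128/7 and p* = 1170/7.
With the subsidy, sellers receive ps = pb + 37 for each unit, where pb is the price buyers pay.
On the curves, pb = 170.8 - 0.2q and ps = 158 + 0.5q; the wedge ps − pb = 37 gives 158 + 0.5q − (170.8 - 0.2q) = 37, so q' = 498/7.
Then pb = 170.8 − 0.2·(498/7) = 1096/7 and ps = 158 + 0.5·(498/7) = 1355/7.
The subsidy expands output by 498/7 − 128/7 = 370/7 past the efficient level; on those units the gap between marginal cost and willingness to pay runs from 0 up to 37.
DWL = ½ × 37 × 370/7 = 6845/7.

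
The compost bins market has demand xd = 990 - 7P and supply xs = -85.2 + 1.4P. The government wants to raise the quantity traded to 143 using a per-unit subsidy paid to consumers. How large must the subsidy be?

Required subsidy s = 42 per unit

At x = 143, invert demand for the buyer price: Pb = (990 − 143)/7 = 121; invert supply for the seller price: Ps = (143 − (-85.2))/1.4 = 163.
The subsidy must fill the gap: s = Ps − Pb = 163 − 121 = 42.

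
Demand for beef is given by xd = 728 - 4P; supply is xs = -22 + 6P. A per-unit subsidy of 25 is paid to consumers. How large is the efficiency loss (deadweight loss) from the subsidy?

Pre-subsidy: 728 - 4P = -22 + 6P gives P* = 75, x* = 428.
With the rebate, buyers effectively pay Pb = Ps − 25, where Ps is the price sellers receive.
Demand in terms of Ps becomes xd = 728 − 4(Ps − 25) = 828 - 4Ps. Setting this equal to supply: 828 - 4Ps = -22 + 6Ps, so Ps = 85.
Buyers pay Pb = 85 − 25 = 60; x' = -22 + 6·85 = 488.
The subsidy expands output by 488 − 428 = 60 past the efficient level; on those units the gap between marginal cost and willingness to pay runs from 0 up to 25.
DWL = ½ × 25 × 60 = 750.

Deadweight loss = 750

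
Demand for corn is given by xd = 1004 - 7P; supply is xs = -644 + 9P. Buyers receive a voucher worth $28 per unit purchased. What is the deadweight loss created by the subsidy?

Pre-subsidy: 1004 - 7P = -644 + 9P gives P* = 103, x* = 283.
With the rebate, buyers effectively pay Pb = Ps − 28, where Ps is the price sellers receive.
Demand in terms of Ps becomes xd = 1004 − 7(Ps − 28) = 1200 - 7Ps. Setting this equal to supply: 1200 - 7Ps = -644 + 9Ps, so Ps = 115.25.
Buyers pay Pb = 115.25 − 28 = 87.25; x' = -644 + 9·115.25 = 393.25.
The subsidy expands output by 393.25 − 283 = 110.25 past the efficient level; on those units the gap between marginal cost and willingness to pay runs from 0 up to 28.
DWL = ½ × 28 × 110.25 = 1543.5.

Deadweight loss = $1543.5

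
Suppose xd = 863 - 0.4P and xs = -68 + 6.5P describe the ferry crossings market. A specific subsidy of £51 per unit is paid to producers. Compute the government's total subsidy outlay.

Pre-subsidy: 863 - 0.4P = -68 + 6.5P gives P* = 9310/69, x* = 55823/69.
With the subsidy, sellers receive Ps = Pb + 51 for each unit, where Pb is the price buyers pay.
Supply in terms of Pb becomes xs = -68 + 6.5(Pb + 51) = 263.5 + 6.5Pb. Setting this equal to demand: 863 - 0.4Pb = 263.5 + 6.5Pb, so Pb = 5995/69.
Sellers receive Ps = 5995/69 + 51 = 9514/69; x' = 863 − 0.4·(5995/69) = 57149/69.
Government outlay = subsidy × quantity = 51 × 57149/69 = 971533/23.

Government cost = 971533/23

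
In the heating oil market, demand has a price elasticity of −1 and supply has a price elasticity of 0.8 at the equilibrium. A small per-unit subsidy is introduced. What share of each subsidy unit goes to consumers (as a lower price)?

For a small subsidy around the equilibrium, the benefit split depends on the relative slopes, which at a point are proportional to the elasticities.
Buyer share = εs/(εs + |εd|) = 0.8/(0.8 + 1) = 4/9; seller share = |εd|/(εs + |εd|) = 5/9.

Consumer share = 4/9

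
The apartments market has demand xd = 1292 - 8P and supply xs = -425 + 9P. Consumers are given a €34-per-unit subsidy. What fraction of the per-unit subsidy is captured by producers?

Producer share = 8/17

Pre-subsidy: 1292 - 8P = -425 + 9P gives P* = 101, x* = 484.
With the rebate, buyers effectively pay Pb = Ps − 34, where Ps is the price sellers receive.
Demand in terms of Ps becomes xd = 1292 − 8(Ps − 34) = 1564 - 8Ps. Setting this equal to supply: 1564 - 8Ps = -425 + 9Ps, so Ps = 117.
Buyers pay Pb = 117 − 34 = 83; x' = -425 + 9·117 = 628.
Buyers' price falls by P* − Pb = 101 − 83 = 18; sellers' price rises by Ps − P* = 117 − 101 = 16.
So producers capture 16/34 = 8/17 of each unit of subsidy.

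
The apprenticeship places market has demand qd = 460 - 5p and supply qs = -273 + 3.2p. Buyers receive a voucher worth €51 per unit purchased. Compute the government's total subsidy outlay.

Government cost = 235365/41

Pre-subsidy: 460 - 5p = -273 + 3.2p gives p* = 3665/41, q* = 535/41.
With the rebate, buyers effectively pay pb = ps − 51, where ps is the price sellers receive.
Demand in terms of ps becomes qd = 460 − 5(ps − 51) = 715 - 5ps. Setting this equal to supply: 715 - 5ps = -273 + 3.2ps, so ps = 4940/41.
Buyers pay pb = 4940/41 − 51 = 2849/41; q' = -273 + 3.2·(4940/41) = 4615/41.
Government outlay = subsidy × quantity = 51 × 4615/41 = 235365/41.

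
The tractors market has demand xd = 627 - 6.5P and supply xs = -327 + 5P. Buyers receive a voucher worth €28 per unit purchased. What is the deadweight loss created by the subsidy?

Pre-subsidy: 627 - 6.5P = -327 + 5P gives P* = 1908/23, x* = 2019/23.
With the rebate, buyers effectively pay Pb = Ps − 28, where Ps is the price sellers receive.
Demand in terms of Ps becomes xd = 627 − 6.5(Ps − 28) = 809 - 6.5Ps. Setting this equal to supply: 809 - 6.5Ps = -327 + 5Ps, so Ps = 2272/23.
Buyers pay Pb = 2272/23 − 28 = 1628/23; x' = -327 + 5·(2272/23) = 3839/23.
The subsidy expands output by 3839/23 − 2019/23 = 1820/23 past the efficient level; on those units the gap between marginal cost and willingness to pay runs from 0 up to 28.
DWL = ½ × 28 × 1820/23 = 25480/23.

Deadweight loss = 25480/23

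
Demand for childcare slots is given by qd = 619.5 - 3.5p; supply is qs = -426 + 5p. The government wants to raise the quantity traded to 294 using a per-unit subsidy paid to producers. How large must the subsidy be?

At q = 294, invert demand for the buyer price: pb = (619.5 − 294)/3.5 = 93; invert supply for the seller price: ps = (294 − (-426))/5 = 144.
The subsidy must fill the gap: s = ps − pb = 144 − 93 = 51.

Required subsidy s = 51 per unit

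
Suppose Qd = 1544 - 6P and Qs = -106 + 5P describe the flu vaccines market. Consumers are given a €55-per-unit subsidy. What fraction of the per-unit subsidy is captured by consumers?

Consumer share = 5/11

Pre-subsidy: 1544 - 6P = -106 + 5P gives P* = 150, Q* = 644.
With the rebate, buyers effectively pay Pb = Ps − 55, where Ps is the price sellers receive.
Demand in terms of Ps becomes Qd = 1544 − 6(Ps − 55) = 1874 - 6Ps. Setting this equal to supply: 1874 - 6Ps = -106 + 5Ps, so Ps = 180.
Buyers pay Pb = 180 − 55 = 125; Q' = -106 + 5·180 = 794.
Buyers' price falls by P* − Pb = 150 − 125 = 25; sellers' price rises by Ps − P* = 180 − 150 = 30.
So consumers capture 25/55 = 5/11 of each unit of subsidy.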